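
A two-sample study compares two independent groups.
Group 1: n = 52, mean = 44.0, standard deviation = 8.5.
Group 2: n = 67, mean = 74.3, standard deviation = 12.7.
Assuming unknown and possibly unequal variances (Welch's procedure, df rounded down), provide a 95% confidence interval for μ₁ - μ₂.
(-34.16, -26.44)

Difference: x̄₁ - x̄₂ = -30.30
SE = √(s₁²/n₁ + s₂²/n₂) = √(8.5²/52 + 12.7²/67) = 1.9485
df = 114.72 → 114 (Welch–Satterthwaite, rounded down)
t* = 1.981

CI: -30.30 ± 1.981 · 1.9485 = -30.30 ± 3.86 = (-34.16, -26.44)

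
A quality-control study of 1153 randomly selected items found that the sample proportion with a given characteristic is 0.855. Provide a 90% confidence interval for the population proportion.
(0.838, 0.872)

Proportion CI:
SE = √(p̂(1-p̂)/n) = √(0.855 · 0.145 / 1153) = 0.01037

z* = 1.645
Margin = z* · SE = 1.645 · 0.01037 = 0.0171

CI: 0.855 ± 0.0171 = (0.838, 0.872)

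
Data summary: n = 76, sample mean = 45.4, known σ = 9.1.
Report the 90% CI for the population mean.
(43.68, 47.12)

z-interval (σ known):
z* = 1.645 for 90% confidence

Margin of error = z* · σ/√n = 1.645 · 9.1/√76 = 1.72

CI: (45.4 - 1.72, 45.4 + 1.72) = (43.68, 47.12)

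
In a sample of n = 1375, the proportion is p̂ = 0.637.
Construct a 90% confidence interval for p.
(0.616, 0.658)

Proportion CI:
SE = √(p̂(1-p̂)/n) = √(0.637 · 0.363 / 1375) = 0.01297

z* = 1.645
Margin = z* · SE = 1.645 · 0.01297 = 0.0213

CI: 0.637 ± 0.0213 = (0.616, 0.658)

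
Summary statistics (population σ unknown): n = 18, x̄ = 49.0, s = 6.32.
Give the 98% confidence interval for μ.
(45.18, 52.82)

t-interval (σ unknown):
df = n - 1 = 17
t* = 2.567 for 98% confidence

Margin of error = t* · s/√n = 2.567 · 6.32/√18 = 3.82

CI: (45.18, 52.82)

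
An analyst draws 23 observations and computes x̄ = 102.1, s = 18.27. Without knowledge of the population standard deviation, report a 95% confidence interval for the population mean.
(94.20, 110.00)

t-interval (σ unknown):
df = n - 1 = 22
t* = 2.074 for 95% confidence

Margin of error = t* · s/√n = 2.074 · 18.27/√23 = 7.90

CI: (94.20, 110.00)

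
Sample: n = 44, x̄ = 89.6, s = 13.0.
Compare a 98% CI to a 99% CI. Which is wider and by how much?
99% CI is wider by 1.09

df = 43
98% CI: t* = 2.416, (84.87, 94.33), width = 2 · t* · s/√n = 9.47
99% CI: t* = 2.695, (84.32, 94.88), width = 2 · t* · s/√n = 10.56

The 99% CI is wider by 10.56 - 9.47 = 1.09.
Higher confidence requires a wider interval.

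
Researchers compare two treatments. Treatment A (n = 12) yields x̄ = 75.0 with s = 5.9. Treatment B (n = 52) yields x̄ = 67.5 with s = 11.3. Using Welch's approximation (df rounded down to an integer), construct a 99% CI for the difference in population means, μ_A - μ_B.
(1.16, 13.84)

Difference: x̄₁ - x̄₂ = 7.50
SE = √(s₁²/n₁ + s₂²/n₂) = √(5.9²/12 + 11.3²/52) = 2.3144
df = 32.48 → 32 (Welch–Satterthwaite, rounded down)
t* = 2.738

CI: 7.50 ± 2.738 · 2.3144 = 7.50 ± 6.34 = (1.16, 13.84)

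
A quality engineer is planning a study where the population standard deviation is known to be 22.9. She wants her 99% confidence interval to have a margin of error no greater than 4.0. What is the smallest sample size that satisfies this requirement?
n ≥ 218

For margin E ≤ 4.0:
n ≥ (z* · σ / E)²
n ≥ (2.576 · 22.9 / 4.0)²
n ≥ 217.49

Minimum n = 218 (rounding up)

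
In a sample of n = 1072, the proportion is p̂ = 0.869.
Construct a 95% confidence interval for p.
(0.849, 0.889)

Proportion CI:
SE = √(p̂(1-p̂)/n) = √(0.869 · 0.131 / 1072) = 0.01031

z* = 1.960
Margin = z* · SE = 1.960 · 0.01031 = 0.0202

CI: 0.869 ± 0.0202 = (0.849, 0.889)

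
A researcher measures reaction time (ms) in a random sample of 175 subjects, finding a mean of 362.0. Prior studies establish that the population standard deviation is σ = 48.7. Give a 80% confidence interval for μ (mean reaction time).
(357.28, 366.72)

z-interval (σ known):
z* = 1.282 for 80% confidence

Margin of error = z* · σ/√n = 1.282 · 48.7/√175 = 4.72

CI: (362.0 - 4.72, 362.0 + 4.72) = (357.28, 366.72)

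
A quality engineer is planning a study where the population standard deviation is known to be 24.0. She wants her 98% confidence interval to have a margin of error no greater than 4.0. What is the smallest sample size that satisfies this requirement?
n ≥ 195

For margin E ≤ 4.0:
n ≥ (z* · σ / E)²
n ≥ (2.326 · 24.0 / 4.0)²
n ≥ 194.77

Minimum n = 195 (rounding up)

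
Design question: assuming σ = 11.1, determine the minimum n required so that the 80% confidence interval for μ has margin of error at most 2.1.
n ≥ 46

For margin E ≤ 2.1:
n ≥ (z* · σ / E)²
n ≥ (1.282 · 11.1 / 2.1)²
n ≥ 45.92

Minimum n = 46 (rounding up)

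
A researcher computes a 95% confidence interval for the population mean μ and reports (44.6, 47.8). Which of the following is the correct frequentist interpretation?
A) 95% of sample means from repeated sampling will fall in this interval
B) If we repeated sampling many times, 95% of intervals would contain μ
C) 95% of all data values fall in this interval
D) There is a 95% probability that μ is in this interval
B

A) Wrong — coverage applies to intervals containing μ, not to future x̄ values.
B) Correct — this is the frequentist long-run coverage interpretation.
C) Wrong — a CI is about the parameter μ, not individual data values.
D) Wrong — μ is fixed; the randomness lives in the interval, not in μ.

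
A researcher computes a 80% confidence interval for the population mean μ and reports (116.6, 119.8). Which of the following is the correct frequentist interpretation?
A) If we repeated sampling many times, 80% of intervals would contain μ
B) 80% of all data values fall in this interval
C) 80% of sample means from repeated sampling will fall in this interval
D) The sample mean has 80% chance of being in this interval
A

A) Correct — this is the frequentist long-run coverage interpretation.
B) Wrong — a CI is about the parameter μ, not individual data values.
C) Wrong — coverage applies to intervals containing μ, not to future x̄ values.
D) Wrong — x̄ is observed and sits in the interval by construction.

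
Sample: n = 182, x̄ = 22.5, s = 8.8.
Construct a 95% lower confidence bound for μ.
μ ≥ 21.42

Lower bound (one-sided):
t* = 1.653 (one-sided for 95%)
Lower bound = x̄ - t* · s/√n = 22.5 - 1.653 · 8.8/√182 = 21.42

We are 95% confident that μ ≥ 21.42.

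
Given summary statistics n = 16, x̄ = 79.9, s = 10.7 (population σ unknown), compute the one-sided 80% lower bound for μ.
μ ≥ 77.58

Lower bound (one-sided):
t* = 0.866 (one-sided for 80%)
Lower bound = x̄ - t* · s/√n = 79.9 - 0.866 · 10.7/√16 = 77.58

We are 80% confident that μ ≥ 77.58.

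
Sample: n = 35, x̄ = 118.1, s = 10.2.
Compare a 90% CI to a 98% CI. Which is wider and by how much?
98% CI is wider by 2.59

df = 34
90% CI: t* = 1.691, (115.18, 121.02), width = 2 · t* · s/√n = 5.83
98% CI: t* = 2.441, (113.89, 122.31), width = 2 · t* · s/√n = 8.42

The 98% CI is wider by 8.42 - 5.83 = 2.59.
Higher confidence requires a wider interval.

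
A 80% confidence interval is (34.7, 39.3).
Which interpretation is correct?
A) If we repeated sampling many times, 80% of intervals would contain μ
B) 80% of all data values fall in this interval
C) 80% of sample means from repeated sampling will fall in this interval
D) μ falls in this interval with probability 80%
A

A) Correct — this is the frequentist long-run coverage interpretation.
B) Wrong — a CI is about the parameter μ, not individual data values.
C) Wrong — coverage applies to intervals containing μ, not to future x̄ values.
D) Wrong — μ is fixed; the randomness lives in the interval, not in μ.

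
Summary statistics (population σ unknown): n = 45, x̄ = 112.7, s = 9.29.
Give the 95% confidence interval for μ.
(109.91, 115.49)

t-interval (σ unknown):
df = n - 1 = 44
t* = 2.015 for 95% confidence

Margin of error = t* · s/√n = 2.015 · 9.29/√45 = 2.79

CI: (109.91, 115.49)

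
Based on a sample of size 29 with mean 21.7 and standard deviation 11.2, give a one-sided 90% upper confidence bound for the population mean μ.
μ ≤ 24.43

Upper bound (one-sided):
t* = 1.313 (one-sided for 90%)
Upper bound = x̄ + t* · s/√n = 21.7 + 1.313 · 11.2/√29 = 24.43

We are 90% confident that μ ≤ 24.43.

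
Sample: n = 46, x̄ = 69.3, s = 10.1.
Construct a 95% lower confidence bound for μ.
μ ≥ 66.80

Lower bound (one-sided):
t* = 1.679 (one-sided for 95%)
Lower bound = x̄ - t* · s/√n = 69.3 - 1.679 · 10.1/√46 = 66.80

We are 95% confident that μ ≥ 66.80.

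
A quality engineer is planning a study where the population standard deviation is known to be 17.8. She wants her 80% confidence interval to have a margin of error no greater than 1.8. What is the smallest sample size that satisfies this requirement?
n ≥ 161

For margin E ≤ 1.8:
n ≥ (z* · σ / E)²
n ≥ (1.282 · 17.8 / 1.8)²
n ≥ 160.72

Minimum n = 161 (rounding up)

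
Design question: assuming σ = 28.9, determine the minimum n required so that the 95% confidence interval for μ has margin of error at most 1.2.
n ≥ 2229

For margin E ≤ 1.2:
n ≥ (z* · σ / E)²
n ≥ (1.960 · 28.9 / 1.2)²
n ≥ 2228.15

Minimum n = 2229 (rounding up)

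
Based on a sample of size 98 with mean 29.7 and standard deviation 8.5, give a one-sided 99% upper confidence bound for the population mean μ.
μ ≤ 31.73

Upper bound (one-sided):
t* = 2.365 (one-sided for 99%)
Upper bound = x̄ + t* · s/√n = 29.7 + 2.365 · 8.5/√98 = 31.73

We are 99% confident that μ ≤ 31.73.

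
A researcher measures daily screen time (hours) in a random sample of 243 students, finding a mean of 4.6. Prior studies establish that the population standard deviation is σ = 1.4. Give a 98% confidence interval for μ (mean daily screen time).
(4.39, 4.81)

z-interval (σ known):
z* = 2.326 for 98% confidence

Margin of error = z* · σ/√n = 2.326 · 1.4/√243 = 0.21

CI: (4.6 - 0.21, 4.6 + 0.21) = (4.39, 4.81)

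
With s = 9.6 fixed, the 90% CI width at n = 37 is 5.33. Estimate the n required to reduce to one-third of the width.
n ≈ 333

CI width ∝ 1/√n
To reduce width by factor 3, need √n to grow by 3 → need 3² = 9 times as many samples.

Current: n = 37, width = 5.33
New: n = 333, width ≈ 1.74

Width reduced by factor of 5.33/1.74 = 3.06.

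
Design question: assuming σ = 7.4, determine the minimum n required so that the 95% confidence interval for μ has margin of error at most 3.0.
n ≥ 24

For margin E ≤ 3.0:
n ≥ (z* · σ / E)²
n ≥ (1.960 · 7.4 / 3.0)²
n ≥ 23.37

Minimum n = 24 (rounding up)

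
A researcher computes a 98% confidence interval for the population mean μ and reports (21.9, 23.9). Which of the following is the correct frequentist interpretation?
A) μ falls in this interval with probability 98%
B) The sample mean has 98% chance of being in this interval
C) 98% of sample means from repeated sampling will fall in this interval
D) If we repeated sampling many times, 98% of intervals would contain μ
D

A) Wrong — μ is fixed; the randomness lives in the interval, not in μ.
B) Wrong — x̄ is observed and sits in the interval by construction.
C) Wrong — coverage applies to intervals containing μ, not to future x̄ values.
D) Correct — this is the frequentist long-run coverage interpretation.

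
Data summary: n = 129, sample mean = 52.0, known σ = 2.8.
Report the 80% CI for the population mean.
(51.68, 52.32)

z-interval (σ known):
z* = 1.282 for 80% confidence

Margin of error = z* · σ/√n = 1.282 · 2.8/√129 = 0.32

CI: (52.0 - 0.32, 52.0 + 0.32) = (51.68, 52.32)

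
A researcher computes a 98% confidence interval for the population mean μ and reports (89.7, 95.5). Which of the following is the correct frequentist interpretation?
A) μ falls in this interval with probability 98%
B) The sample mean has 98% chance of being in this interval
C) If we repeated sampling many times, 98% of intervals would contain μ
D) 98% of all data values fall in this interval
C

A) Wrong — μ is fixed; the randomness lives in the interval, not in μ.
B) Wrong — x̄ is observed and sits in the interval by construction.
C) Correct — this is the frequentist long-run coverage interpretation.
D) Wrong — a CI is about the parameter μ, not individual data values.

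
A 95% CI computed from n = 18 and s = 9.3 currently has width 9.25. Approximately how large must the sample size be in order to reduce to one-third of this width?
n ≈ 162

CI width ∝ 1/√n
To reduce width by factor 3, need √n to grow by 3 → need 3² = 9 times as many samples.

Current: n = 18, width = 9.25
New: n = 162, width ≈ 2.89

Width reduced by factor of 9.25/2.89 = 3.20.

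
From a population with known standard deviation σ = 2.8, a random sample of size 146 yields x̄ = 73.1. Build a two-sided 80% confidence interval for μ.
(72.80, 73.40)

z-interval (σ known):
z* = 1.282 for 80% confidence

Margin of error = z* · σ/√n = 1.282 · 2.8/√146 = 0.30

CI: (73.1 - 0.30, 73.1 + 0.30) = (72.80, 73.40)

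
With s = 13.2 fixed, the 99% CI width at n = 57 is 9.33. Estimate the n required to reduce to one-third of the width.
n ≈ 513

CI width ∝ 1/√n
To reduce width by factor 3, need √n to grow by 3 → need 3² = 9 times as many samples.

Current: n = 57, width = 9.33
New: n = 513, width ≈ 3.01

Width reduced by factor of 9.33/3.01 = 3.10.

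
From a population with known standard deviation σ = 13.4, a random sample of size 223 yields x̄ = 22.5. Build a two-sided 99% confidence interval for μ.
(20.19, 24.81)

z-interval (σ known):
z* = 2.576 for 99% confidence

Margin of error = z* · σ/√n = 2.576 · 13.4/√223 = 2.31

CI: (22.5 - 2.31, 22.5 + 2.31) = (20.19, 24.81)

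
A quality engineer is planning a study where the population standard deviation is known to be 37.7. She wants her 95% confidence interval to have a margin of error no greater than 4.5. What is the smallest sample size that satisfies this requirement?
n ≥ 270

For margin E ≤ 4.5:
n ≥ (z* · σ / E)²
n ≥ (1.960 · 37.7 / 4.5)²
n ≥ 269.63

Minimum n = 270 (rounding up)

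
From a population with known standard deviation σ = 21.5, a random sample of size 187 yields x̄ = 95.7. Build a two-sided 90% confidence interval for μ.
(93.11, 98.29)

z-interval (σ known):
z* = 1.645 for 90% confidence

Margin of error = z* · σ/√n = 1.645 · 21.5/√187 = 2.59

CI: (95.7 - 2.59, 95.7 + 2.59) = (93.11, 98.29)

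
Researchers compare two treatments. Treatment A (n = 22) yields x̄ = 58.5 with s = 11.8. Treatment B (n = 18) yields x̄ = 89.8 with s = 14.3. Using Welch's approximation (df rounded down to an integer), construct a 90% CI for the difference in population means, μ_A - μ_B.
(-38.42, -24.18)

Difference: x̄₁ - x̄₂ = -31.30
SE = √(s₁²/n₁ + s₂²/n₂) = √(11.8²/22 + 14.3²/18) = 4.2059
df = 32.94 → 32 (Welch–Satterthwaite, rounded down)
t* = 1.694

CI: -31.30 ± 1.694 · 4.2059 = -31.30 ± 7.12 = (-38.42, -24.18)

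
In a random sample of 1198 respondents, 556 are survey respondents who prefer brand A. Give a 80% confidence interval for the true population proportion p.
(0.446, 0.483)

Proportion CI:
p̂ = 556/1198 = 0.46411
SE = √(p̂(1-p̂)/n) = √(0.46411 · 0.53589 / 1198) = 0.01441

z* = 1.282
Margin = z* · SE = 1.282 · 0.01441 = 0.0185

CI: 0.46411 ± 0.0185 = (0.446, 0.483)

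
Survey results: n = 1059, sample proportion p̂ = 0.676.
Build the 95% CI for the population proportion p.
(0.648, 0.704)

Proportion CI:
SE = √(p̂(1-p̂)/n) = √(0.676 · 0.324 / 1059) = 0.01438

z* = 1.960
Margin = z* · SE = 1.960 · 0.01438 = 0.0282

CI: 0.676 ± 0.0282 = (0.648, 0.704)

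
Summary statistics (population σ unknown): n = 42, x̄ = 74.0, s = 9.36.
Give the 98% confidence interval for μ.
(70.50, 77.50)

t-interval (σ unknown):
df = n - 1 = 41
t* = 2.421 for 98% confidence

Margin of error = t* · s/√n = 2.421 · 9.36/√42 = 3.50

CI: (70.50, 77.50)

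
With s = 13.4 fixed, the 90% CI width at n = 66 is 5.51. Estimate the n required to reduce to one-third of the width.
n ≈ 594

CI width ∝ 1/√n
To reduce width by factor 3, need √n to grow by 3 → need 3² = 9 times as many samples.

Current: n = 66, width = 5.51
New: n = 594, width ≈ 1.81

Width reduced by factor of 5.51/1.81 = 3.04.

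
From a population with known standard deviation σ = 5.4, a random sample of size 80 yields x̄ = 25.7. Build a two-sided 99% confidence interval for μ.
(24.14, 27.26)

z-interval (σ known):
z* = 2.576 for 99% confidence

Margin of error = z* · σ/√n = 2.576 · 5.4/√80 = 1.56

CI: (25.7 - 1.56, 25.7 + 1.56) = (24.14, 27.26)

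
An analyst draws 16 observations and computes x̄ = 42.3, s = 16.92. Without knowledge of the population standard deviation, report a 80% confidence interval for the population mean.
(36.63, 47.97)

t-interval (σ unknown):
df = n - 1 = 15
t* = 1.341 for 80% confidence

Margin of error = t* · s/√n = 1.341 · 16.92/√16 = 5.67

CI: (36.63, 47.97)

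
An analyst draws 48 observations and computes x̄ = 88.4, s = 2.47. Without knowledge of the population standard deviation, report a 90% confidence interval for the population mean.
(87.80, 89.00)

t-interval (σ unknown):
df = n - 1 = 47
t* = 1.678 for 90% confidence

Margin of error = t* · s/√n = 1.678 · 2.47/√48 = 0.60

CI: (87.80, 89.00)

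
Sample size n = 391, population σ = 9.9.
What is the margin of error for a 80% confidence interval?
Margin of error = 0.64

Margin of error = z* · σ/√n
= 1.282 · 9.9/√391
= 1.282 · 9.9/19.7737
= 0.64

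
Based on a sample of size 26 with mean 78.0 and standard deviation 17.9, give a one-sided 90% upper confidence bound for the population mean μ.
μ ≤ 82.62

Upper bound (one-sided):
t* = 1.316 (one-sided for 90%)
Upper bound = x̄ + t* · s/√n = 78.0 + 1.316 · 17.9/√26 = 82.62

We are 90% confident that μ ≤ 82.62.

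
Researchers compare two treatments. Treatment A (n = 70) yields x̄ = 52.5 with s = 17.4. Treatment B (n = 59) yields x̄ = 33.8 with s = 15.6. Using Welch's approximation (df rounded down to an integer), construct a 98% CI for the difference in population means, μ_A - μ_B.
(11.85, 25.55)

Difference: x̄₁ - x̄₂ = 18.70
SE = √(s₁²/n₁ + s₂²/n₂) = √(17.4²/70 + 15.6²/59) = 2.9069
df = 126.50 → 126 (Welch–Satterthwaite, rounded down)
t* = 2.356

CI: 18.70 ± 2.356 · 2.9069 = 18.70 ± 6.85 = (11.85, 25.55)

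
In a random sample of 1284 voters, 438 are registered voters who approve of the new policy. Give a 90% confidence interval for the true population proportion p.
(0.319, 0.363)

Proportion CI:
p̂ = 438/1284 = 0.34112
SE = √(p̂(1-p̂)/n) = √(0.34112 · 0.65888 / 1284) = 0.01323

z* = 1.645
Margin = z* · SE = 1.645 · 0.01323 = 0.0218

CI: 0.34112 ± 0.0218 = (0.319, 0.363)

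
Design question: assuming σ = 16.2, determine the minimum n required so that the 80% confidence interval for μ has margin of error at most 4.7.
n ≥ 20

For margin E ≤ 4.7:
n ≥ (z* · σ / E)²
n ≥ (1.282 · 16.2 / 4.7)²
n ≥ 19.53

Minimum n = 20 (rounding up)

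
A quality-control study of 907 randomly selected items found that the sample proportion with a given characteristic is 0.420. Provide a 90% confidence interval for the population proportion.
(0.393, 0.447)

Proportion CI:
SE = √(p̂(1-p̂)/n) = √(0.420 · 0.580 / 907) = 0.01639

z* = 1.645
Margin = z* · SE = 1.645 · 0.01639 = 0.0270

CI: 0.420 ± 0.0270 = (0.393, 0.447)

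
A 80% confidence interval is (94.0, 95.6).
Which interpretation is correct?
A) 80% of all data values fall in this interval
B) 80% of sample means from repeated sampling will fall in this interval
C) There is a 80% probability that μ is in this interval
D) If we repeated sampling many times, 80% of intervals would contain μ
D

A) Wrong — a CI is about the parameter μ, not individual data values.
B) Wrong — coverage applies to intervals containing μ, not to future x̄ values.
C) Wrong — μ is fixed; the randomness lives in the interval, not in μ.
D) Correct — this is the frequentist long-run coverage interpretation.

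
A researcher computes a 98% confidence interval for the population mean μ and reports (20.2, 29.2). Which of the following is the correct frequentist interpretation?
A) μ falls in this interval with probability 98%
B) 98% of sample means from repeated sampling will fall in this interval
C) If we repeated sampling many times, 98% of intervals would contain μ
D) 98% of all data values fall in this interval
C

A) Wrong — μ is fixed; the randomness lives in the interval, not in μ.
B) Wrong — coverage applies to intervals containing μ, not to future x̄ values.
C) Correct — this is the frequentist long-run coverage interpretation.
D) Wrong — a CI is about the parameter μ, not individual data values.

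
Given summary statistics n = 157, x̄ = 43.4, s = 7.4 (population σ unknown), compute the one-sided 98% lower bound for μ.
μ ≥ 42.18

Lower bound (one-sided):
t* = 2.071 (one-sided for 98%)
Lower bound = x̄ - t* · s/√n = 43.4 - 2.071 · 7.4/√157 = 42.18

We are 98% confident that μ ≥ 42.18.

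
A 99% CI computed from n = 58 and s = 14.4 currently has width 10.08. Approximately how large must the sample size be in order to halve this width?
n ≈ 232

CI width ∝ 1/√n
To reduce width by factor 2, need √n to grow by 2 → need 2² = 4 times as many samples.

Current: n = 58, width = 10.08
New: n = 232, width ≈ 4.91

Width reduced by factor of 10.08/4.91 = 2.05.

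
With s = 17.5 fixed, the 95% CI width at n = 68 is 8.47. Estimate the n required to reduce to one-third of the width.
n ≈ 612

CI width ∝ 1/√n
To reduce width by factor 3, need √n to grow by 3 → need 3² = 9 times as many samples.

Current: n = 68, width = 8.47
New: n = 612, width ≈ 2.78

Width reduced by factor of 8.47/2.78 = 3.05.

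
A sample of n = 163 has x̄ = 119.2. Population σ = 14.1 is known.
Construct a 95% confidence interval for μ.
(117.04, 121.36)

z-interval (σ known):
z* = 1.960 for 95% confidence

Margin of error = z* · σ/√n = 1.960 · 14.1/√163 = 2.16

CI: (119.2 - 2.16, 119.2 + 2.16) = (117.04, 121.36)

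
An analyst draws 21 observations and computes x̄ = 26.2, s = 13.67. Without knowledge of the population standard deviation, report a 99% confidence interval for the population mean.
(17.71, 34.69)

t-interval (σ unknown):
df = n - 1 = 20
t* = 2.845 for 99% confidence

Margin of error = t* · s/√n = 2.845 · 13.67/√21 = 8.49

CI: (17.71, 34.69)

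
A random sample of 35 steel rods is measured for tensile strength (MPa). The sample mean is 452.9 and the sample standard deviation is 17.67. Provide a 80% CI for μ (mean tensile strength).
(449.00, 456.80)

t-interval (σ unknown):
df = n - 1 = 34
t* = 1.307 for 80% confidence

Margin of error = t* · s/√n = 1.307 · 17.67/√35 = 3.90

CI: (449.00, 456.80)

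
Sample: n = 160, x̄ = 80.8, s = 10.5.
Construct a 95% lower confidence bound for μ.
μ ≥ 79.43

Lower bound (one-sided):
t* = 1.654 (one-sided for 95%)
Lower bound = x̄ - t* · s/√n = 80.8 - 1.654 · 10.5/√160 = 79.43

We are 95% confident that μ ≥ 79.43.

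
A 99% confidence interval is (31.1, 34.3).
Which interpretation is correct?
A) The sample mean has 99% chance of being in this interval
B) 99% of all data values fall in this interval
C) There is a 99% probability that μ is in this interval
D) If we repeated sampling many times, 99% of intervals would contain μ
D

A) Wrong — x̄ is observed and sits in the interval by construction.
B) Wrong — a CI is about the parameter μ, not individual data values.
C) Wrong — μ is fixed; the randomness lives in the interval, not in μ.
D) Correct — this is the frequentist long-run coverage interpretation.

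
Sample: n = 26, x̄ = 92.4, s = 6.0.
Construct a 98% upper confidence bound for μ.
μ ≤ 94.95

Upper bound (one-sided):
t* = 2.167 (one-sided for 98%)
Upper bound = x̄ + t* · s/√n = 92.4 + 2.167 · 6.0/√26 = 94.95

We are 98% confident that μ ≤ 94.95.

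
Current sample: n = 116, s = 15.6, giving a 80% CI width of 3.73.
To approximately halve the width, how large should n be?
n ≈ 464

CI width ∝ 1/√n
To reduce width by factor 2, need √n to grow by 2 → need 2² = 4 times as many samples.

Current: n = 116, width = 3.73
New: n = 464, width ≈ 1.86

Width reduced by factor of 3.73/1.86 = 2.01.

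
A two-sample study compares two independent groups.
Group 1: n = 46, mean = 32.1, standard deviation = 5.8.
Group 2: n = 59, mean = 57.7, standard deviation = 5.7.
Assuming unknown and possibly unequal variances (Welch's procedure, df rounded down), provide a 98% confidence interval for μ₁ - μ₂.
(-28.28, -22.92)

Difference: x̄₁ - x̄₂ = -25.60
SE = √(s₁²/n₁ + s₂²/n₂) = √(5.8²/46 + 5.7²/59) = 1.1322
df = 96.04 → 96 (Welch–Satterthwaite, rounded down)
t* = 2.366

CI: -25.60 ± 2.366 · 1.1322 = -25.60 ± 2.68 = (-28.28, -22.92)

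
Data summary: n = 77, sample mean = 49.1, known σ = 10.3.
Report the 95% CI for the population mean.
(46.80, 51.40)

z-interval (σ known):
z* = 1.960 for 95% confidence

Margin of error = z* · σ/√n = 1.960 · 10.3/√77 = 2.30

CI: (49.1 - 2.30, 49.1 + 2.30) = (46.80, 51.40)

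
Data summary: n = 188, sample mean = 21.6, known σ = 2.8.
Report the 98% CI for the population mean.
(21.13, 22.07)

z-interval (σ known):
z* = 2.326 for 98% confidence

Margin of error = z* · σ/√n = 2.326 · 2.8/√188 = 0.47

CI: (21.6 - 0.47, 21.6 + 0.47) = (21.13, 22.07)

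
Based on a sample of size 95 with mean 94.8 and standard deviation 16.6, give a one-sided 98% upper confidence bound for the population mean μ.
μ ≤ 98.35

Upper bound (one-sided):
t* = 2.083 (one-sided for 98%)
Upper bound = x̄ + t* · s/√n = 94.8 + 2.083 · 16.6/√95 = 98.35

We are 98% confident that μ ≤ 98.35.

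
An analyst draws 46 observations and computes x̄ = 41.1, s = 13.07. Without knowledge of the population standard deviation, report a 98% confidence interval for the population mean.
(36.45, 45.75)

t-interval (σ unknown):
df = n - 1 = 45
t* = 2.412 for 98% confidence

Margin of error = t* · s/√n = 2.412 · 13.07/√46 = 4.65

CI: (36.45, 45.75)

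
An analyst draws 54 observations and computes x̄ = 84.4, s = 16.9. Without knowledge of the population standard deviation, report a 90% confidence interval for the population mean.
(80.55, 88.25)

t-interval (σ unknown):
df = n - 1 = 53
t* = 1.674 for 90% confidence

Margin of error = t* · s/√n = 1.674 · 16.9/√54 = 3.85

CI: (80.55, 88.25)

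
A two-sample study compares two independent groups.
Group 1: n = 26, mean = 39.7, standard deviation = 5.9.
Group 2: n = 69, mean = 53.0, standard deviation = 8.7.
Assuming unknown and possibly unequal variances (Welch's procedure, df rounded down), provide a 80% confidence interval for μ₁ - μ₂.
(-15.32, -11.28)

Difference: x̄₁ - x̄₂ = -13.30
SE = √(s₁²/n₁ + s₂²/n₂) = √(5.9²/26 + 8.7²/69) = 1.5607
df = 66.37 → 66 (Welch–Satterthwaite, rounded down)
t* = 1.295

CI: -13.30 ± 1.295 · 1.5607 = -13.30 ± 2.02 = (-15.32, -11.28)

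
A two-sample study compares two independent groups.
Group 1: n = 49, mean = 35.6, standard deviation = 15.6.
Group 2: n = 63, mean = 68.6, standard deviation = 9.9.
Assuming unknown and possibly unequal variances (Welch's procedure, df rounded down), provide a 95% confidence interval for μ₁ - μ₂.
(-38.09, -27.91)

Difference: x̄₁ - x̄₂ = -33.00
SE = √(s₁²/n₁ + s₂²/n₂) = √(15.6²/49 + 9.9²/63) = 2.5539
df = 76.94 → 76 (Welch–Satterthwaite, rounded down)
t* = 1.992

CI: -33.00 ± 1.992 · 2.5539 = -33.00 ± 5.09 = (-38.09, -27.91)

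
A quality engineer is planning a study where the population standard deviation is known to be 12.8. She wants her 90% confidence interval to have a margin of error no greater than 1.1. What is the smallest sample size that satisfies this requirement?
n ≥ 367

For margin E ≤ 1.1:
n ≥ (z* · σ / E)²
n ≥ (1.645 · 12.8 / 1.1)²
n ≥ 366.41

Minimum n = 367 (rounding up)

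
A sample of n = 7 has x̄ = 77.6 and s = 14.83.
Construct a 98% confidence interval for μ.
(59.98, 95.22)

t-interval (σ unknown):
df = n - 1 = 6
t* = 3.143 for 98% confidence

Margin of error = t* · s/√n = 3.143 · 14.83/√7 = 17.62

CI: (59.98, 95.22)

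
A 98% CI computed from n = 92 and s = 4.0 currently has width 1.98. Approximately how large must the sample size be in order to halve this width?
n ≈ 368

CI width ∝ 1/√n
To reduce width by factor 2, need √n to grow by 2 → need 2² = 4 times as many samples.

Current: n = 92, width = 1.98
New: n = 368, width ≈ 0.97

Width reduced by factor of 1.98/0.97 = 2.04.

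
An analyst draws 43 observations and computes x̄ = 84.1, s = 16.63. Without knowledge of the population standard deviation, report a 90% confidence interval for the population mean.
(79.83, 88.37)

t-interval (σ unknown):
df = n - 1 = 42
t* = 1.682 for 90% confidence

Margin of error = t* · s/√n = 1.682 · 16.63/√43 = 4.27

CI: (79.83, 88.37)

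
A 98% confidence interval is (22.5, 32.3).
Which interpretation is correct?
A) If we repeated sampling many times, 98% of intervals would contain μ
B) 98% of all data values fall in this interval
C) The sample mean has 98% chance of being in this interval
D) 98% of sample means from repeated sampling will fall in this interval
A

A) Correct — this is the frequentist long-run coverage interpretation.
B) Wrong — a CI is about the parameter μ, not individual data values.
C) Wrong — x̄ is observed and sits in the interval by construction.
D) Wrong — coverage applies to intervals containing μ, not to future x̄ values.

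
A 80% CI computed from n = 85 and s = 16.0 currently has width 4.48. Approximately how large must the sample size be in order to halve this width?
n ≈ 340

CI width ∝ 1/√n
To reduce width by factor 2, need √n to grow by 2 → need 2² = 4 times as many samples.

Current: n = 85, width = 4.48
New: n = 340, width ≈ 2.23

Width reduced by factor of 4.48/2.23 = 2.01.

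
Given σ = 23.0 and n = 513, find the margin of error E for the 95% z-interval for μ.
Margin of error = 1.99

Margin of error = z* · σ/√n
= 1.960 · 23.0/√513
= 1.960 · 23.0/22.6495
= 1.99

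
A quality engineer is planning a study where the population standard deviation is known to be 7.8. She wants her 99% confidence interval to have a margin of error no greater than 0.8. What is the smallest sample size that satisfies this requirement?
n ≥ 631

For margin E ≤ 0.8:
n ≥ (z* · σ / E)²
n ≥ (2.576 · 7.8 / 0.8)²
n ≥ 630.81

Minimum n = 631 (rounding up)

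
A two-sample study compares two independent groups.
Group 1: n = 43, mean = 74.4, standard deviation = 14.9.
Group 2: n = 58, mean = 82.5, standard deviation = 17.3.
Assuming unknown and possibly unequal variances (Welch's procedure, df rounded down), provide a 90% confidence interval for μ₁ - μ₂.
(-13.44, -2.76)

Difference: x̄₁ - x̄₂ = -8.10
SE = √(s₁²/n₁ + s₂²/n₂) = √(14.9²/43 + 17.3²/58) = 3.2130
df = 96.72 → 96 (Welch–Satterthwaite, rounded down)
t* = 1.661

CI: -8.10 ± 1.661 · 3.2130 = -8.10 ± 5.34 = (-13.44, -2.76)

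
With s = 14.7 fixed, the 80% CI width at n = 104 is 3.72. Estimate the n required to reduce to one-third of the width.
n ≈ 936

CI width ∝ 1/√n
To reduce width by factor 3, need √n to grow by 3 → need 3² = 9 times as many samples.

Current: n = 104, width = 3.72
New: n = 936, width ≈ 1.23

Width reduced by factor of 3.72/1.23 = 3.02.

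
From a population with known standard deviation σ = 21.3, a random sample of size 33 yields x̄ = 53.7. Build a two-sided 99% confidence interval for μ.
(44.15, 63.25)

z-interval (σ known):
z* = 2.576 for 99% confidence

Margin of error = z* · σ/√n = 2.576 · 21.3/√33 = 9.55

CI: (53.7 - 9.55, 53.7 + 9.55) = (44.15, 63.25)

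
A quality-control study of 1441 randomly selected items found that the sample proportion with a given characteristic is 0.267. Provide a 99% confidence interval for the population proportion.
(0.237, 0.297)

Proportion CI:
SE = √(p̂(1-p̂)/n) = √(0.267 · 0.733 / 1441) = 0.01165

z* = 2.576
Margin = z* · SE = 2.576 · 0.01165 = 0.0300

CI: 0.267 ± 0.0300 = (0.237, 0.297)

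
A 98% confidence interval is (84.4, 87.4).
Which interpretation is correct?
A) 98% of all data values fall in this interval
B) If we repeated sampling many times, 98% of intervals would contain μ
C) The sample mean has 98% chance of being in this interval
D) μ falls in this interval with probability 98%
B

A) Wrong — a CI is about the parameter μ, not individual data values.
B) Correct — this is the frequentist long-run coverage interpretation.
C) Wrong — x̄ is observed and sits in the interval by construction.
D) Wrong — μ is fixed; the randomness lives in the interval, not in μ.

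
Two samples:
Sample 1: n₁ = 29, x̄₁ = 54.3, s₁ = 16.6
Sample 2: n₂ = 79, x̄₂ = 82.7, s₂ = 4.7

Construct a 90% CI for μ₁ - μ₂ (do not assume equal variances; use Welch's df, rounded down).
(-33.71, -23.09)

Difference: x̄₁ - x̄₂ = -28.40
SE = √(s₁²/n₁ + s₂²/n₂) = √(16.6²/29 + 4.7²/79) = 3.1276
df = 29.66 → 29 (Welch–Satterthwaite, rounded down)
t* = 1.699

CI: -28.40 ± 1.699 · 3.1276 = -28.40 ± 5.31 = (-33.71, -23.09)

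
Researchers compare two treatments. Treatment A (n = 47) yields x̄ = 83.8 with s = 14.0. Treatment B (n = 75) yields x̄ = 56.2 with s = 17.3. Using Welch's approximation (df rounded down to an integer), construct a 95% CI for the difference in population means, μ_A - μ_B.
(21.94, 33.26)

Difference: x̄₁ - x̄₂ = 27.60
SE = √(s₁²/n₁ + s₂²/n₂) = √(14.0²/47 + 17.3²/75) = 2.8567
df = 112.26 → 112 (Welch–Satterthwaite, rounded down)
t* = 1.981

CI: 27.60 ± 1.981 · 2.8567 = 27.60 ± 5.66 = (21.94, 33.26)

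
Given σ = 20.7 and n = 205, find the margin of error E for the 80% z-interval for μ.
Margin of error = 1.85

Margin of error = z* · σ/√n
= 1.282 · 20.7/√205
= 1.282 · 20.7/14.3178
= 1.85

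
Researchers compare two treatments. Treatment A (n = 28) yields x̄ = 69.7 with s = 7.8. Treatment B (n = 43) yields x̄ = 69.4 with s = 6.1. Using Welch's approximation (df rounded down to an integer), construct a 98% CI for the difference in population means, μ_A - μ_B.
(-3.90, 4.50)

Difference: x̄₁ - x̄₂ = 0.30
SE = √(s₁²/n₁ + s₂²/n₂) = √(7.8²/28 + 6.1²/43) = 1.7430
df = 47.90 → 47 (Welch–Satterthwaite, rounded down)
t* = 2.408

CI: 0.30 ± 2.408 · 1.7430 = 0.30 ± 4.20 = (-3.90, 4.50)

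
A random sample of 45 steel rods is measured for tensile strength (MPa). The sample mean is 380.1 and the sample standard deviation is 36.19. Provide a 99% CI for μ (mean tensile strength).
(365.58, 394.62)

t-interval (σ unknown):
df = n - 1 = 44
t* = 2.692 for 99% confidence

Margin of error = t* · s/√n = 2.692 · 36.19/√45 = 14.52

CI: (365.58, 394.62)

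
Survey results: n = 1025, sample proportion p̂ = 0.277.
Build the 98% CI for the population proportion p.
(0.244, 0.310)

Proportion CI:
SE = √(p̂(1-p̂)/n) = √(0.277 · 0.723 / 1025) = 0.01398

z* = 2.326
Margin = z* · SE = 2.326 · 0.01398 = 0.0325

CI: 0.277 ± 0.0325 = (0.244, 0.310)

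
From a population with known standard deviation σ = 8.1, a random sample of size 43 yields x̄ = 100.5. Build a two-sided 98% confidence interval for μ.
(97.63, 103.37)

z-interval (σ known):
z* = 2.326 for 98% confidence

Margin of error = z* · σ/√n = 2.326 · 8.1/√43 = 2.87

CI: (100.5 - 2.87, 100.5 + 2.87) = (97.63, 103.37)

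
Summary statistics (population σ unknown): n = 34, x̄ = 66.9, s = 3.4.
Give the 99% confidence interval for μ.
(65.31, 68.49)

t-interval (σ unknown):
df = n - 1 = 33
t* = 2.733 for 99% confidence

Margin of error = t* · s/√n = 2.733 · 3.4/√34 = 1.59

CI: (65.31, 68.49)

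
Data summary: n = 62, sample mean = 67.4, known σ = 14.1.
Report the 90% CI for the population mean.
(64.45, 70.35)

z-interval (σ known):
z* = 1.645 for 90% confidence

Margin of error = z* · σ/√n = 1.645 · 14.1/√62 = 2.95

CI: (67.4 - 2.95, 67.4 + 2.95) = (64.45, 70.35)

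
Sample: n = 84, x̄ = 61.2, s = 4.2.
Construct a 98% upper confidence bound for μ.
μ ≤ 62.16

Upper bound (one-sided):
t* = 2.087 (one-sided for 98%)
Upper bound = x̄ + t* · s/√n = 61.2 + 2.087 · 4.2/√84 = 62.16

We are 98% confident that μ ≤ 62.16.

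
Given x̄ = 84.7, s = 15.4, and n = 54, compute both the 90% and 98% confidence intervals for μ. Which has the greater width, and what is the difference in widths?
98% CI is wider by 3.04

df = 53
90% CI: t* = 1.674, (81.19, 88.21), width = 2 · t* · s/√n = 7.02
98% CI: t* = 2.399, (79.67, 89.73), width = 2 · t* · s/√n = 10.06

The 98% CI is wider by 10.06 - 7.02 = 3.04.
Higher confidence requires a wider interval.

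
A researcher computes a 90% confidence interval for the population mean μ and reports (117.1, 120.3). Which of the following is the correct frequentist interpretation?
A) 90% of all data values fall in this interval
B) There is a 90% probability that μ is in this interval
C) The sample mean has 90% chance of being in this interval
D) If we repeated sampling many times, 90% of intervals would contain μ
D

A) Wrong — a CI is about the parameter μ, not individual data values.
B) Wrong — μ is fixed; the randomness lives in the interval, not in μ.
C) Wrong — x̄ is observed and sits in the interval by construction.
D) Correct — this is the frequentist long-run coverage interpretation.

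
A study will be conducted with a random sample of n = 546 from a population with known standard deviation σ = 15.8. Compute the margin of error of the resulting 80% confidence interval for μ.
Margin of error = 0.87

Margin of error = z* · σ/√n
= 1.282 · 15.8/√546
= 1.282 · 15.8/23.3666
= 0.87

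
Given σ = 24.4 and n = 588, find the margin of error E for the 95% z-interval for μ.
Margin of error = 1.97

Margin of error = z* · σ/√n
= 1.960 · 24.4/√588
= 1.960 · 24.4/24.2487
= 1.97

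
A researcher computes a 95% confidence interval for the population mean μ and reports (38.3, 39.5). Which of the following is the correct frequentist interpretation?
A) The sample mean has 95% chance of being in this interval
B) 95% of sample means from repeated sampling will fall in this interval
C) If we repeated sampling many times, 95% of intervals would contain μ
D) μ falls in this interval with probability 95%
C

A) Wrong — x̄ is observed and sits in the interval by construction.
B) Wrong — coverage applies to intervals containing μ, not to future x̄ values.
C) Correct — this is the frequentist long-run coverage interpretation.
D) Wrong — μ is fixed; the randomness lives in the interval, not in μ.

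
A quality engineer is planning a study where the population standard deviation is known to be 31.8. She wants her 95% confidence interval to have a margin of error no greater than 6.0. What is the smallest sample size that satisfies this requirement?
n ≥ 108

For margin E ≤ 6.0:
n ≥ (z* · σ / E)²
n ≥ (1.960 · 31.8 / 6.0)²
n ≥ 107.91

Minimum n = 108 (rounding up)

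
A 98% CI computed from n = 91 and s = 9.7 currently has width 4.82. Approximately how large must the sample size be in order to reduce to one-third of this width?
n ≈ 819

CI width ∝ 1/√n
To reduce width by factor 3, need √n to grow by 3 → need 3² = 9 times as many samples.

Current: n = 91, width = 4.82
New: n = 819, width ≈ 1.58

Width reduced by factor of 4.82/1.58 = 3.05.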